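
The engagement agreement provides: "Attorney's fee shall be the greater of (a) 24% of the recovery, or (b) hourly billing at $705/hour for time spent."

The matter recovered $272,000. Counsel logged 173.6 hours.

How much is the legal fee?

(a) 24% of $272,000 = $65,280.00
(b) 173.6 × $705 = $122,388.00
The greater is (b): $122,388.00.

$122,388.00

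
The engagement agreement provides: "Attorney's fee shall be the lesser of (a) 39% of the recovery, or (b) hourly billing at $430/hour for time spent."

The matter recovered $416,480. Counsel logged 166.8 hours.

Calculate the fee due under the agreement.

(a) 39% of $416,480 = $162,427.20
(b) 166.8 × $430 = $71,724.00
The lesser is (b): $71,724.00.

$71,724.00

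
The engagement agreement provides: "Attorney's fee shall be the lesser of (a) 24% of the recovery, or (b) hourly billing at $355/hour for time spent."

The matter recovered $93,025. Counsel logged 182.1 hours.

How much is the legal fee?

(a) 24% of $93,025 = $22,326.00
(b) 182.1 × $355 = $64,645.50
The lesser is (a): $22,326.00.

$22,326.00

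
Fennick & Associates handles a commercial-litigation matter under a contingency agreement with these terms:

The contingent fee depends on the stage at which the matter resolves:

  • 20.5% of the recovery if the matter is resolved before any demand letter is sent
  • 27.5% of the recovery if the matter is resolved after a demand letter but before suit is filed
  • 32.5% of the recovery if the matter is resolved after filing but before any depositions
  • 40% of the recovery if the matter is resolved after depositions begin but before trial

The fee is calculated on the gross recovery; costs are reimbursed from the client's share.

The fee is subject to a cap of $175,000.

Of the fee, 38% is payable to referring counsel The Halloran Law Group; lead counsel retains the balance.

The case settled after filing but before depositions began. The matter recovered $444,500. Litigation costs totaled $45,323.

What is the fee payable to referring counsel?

$54,895.75

Fee base is the gross recovery, $444,500; costs are reimbursed separately.
The matter settled after filing but before depositions began, so the 32.5% rate applies.
$444,500 × 32.5% = $144,462.50
$144,462.50 is under the $175,000 cap.
Referral share: 38% of $144,462.50 = $54,895.75; lead counsel retains $144,462.50 − $54,895.75 = $89,566.75.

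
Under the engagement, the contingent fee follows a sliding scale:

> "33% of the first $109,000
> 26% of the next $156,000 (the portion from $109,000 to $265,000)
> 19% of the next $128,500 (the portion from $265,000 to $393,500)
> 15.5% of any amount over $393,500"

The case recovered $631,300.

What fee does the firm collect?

$137,804.00

First $109,000 at 33% = $35,970.00
Next $156,000 at 26% = $40,560.00
Next $128,500 at 19% = $24,415.00
Remaining $237,800 at 15.5% = $36,859.00
Fee: $35,970.00 + $40,560.00 + $24,415.00 + $36,859.00 = $137,804.00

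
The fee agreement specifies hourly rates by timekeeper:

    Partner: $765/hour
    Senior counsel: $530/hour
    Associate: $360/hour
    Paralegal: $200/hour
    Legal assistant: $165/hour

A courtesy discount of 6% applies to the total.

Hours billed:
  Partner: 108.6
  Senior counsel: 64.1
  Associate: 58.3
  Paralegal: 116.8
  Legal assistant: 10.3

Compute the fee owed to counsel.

Partner: 108.6 × $765 = $83,079.00
Senior counsel: 64.1 × $530 = $33,973.00
Associate: 58.3 × $360 = $20,988.00
Paralegal: 116.8 × $200 = $23,360.00
Legal assistant: 10.3 × $165 = $1,699.50
Subtotal: $163,099.50
Less 6% discount: −$9,785.97
Total: $163,099.50 − $9,785.97 = $153,313.53

$153,313.53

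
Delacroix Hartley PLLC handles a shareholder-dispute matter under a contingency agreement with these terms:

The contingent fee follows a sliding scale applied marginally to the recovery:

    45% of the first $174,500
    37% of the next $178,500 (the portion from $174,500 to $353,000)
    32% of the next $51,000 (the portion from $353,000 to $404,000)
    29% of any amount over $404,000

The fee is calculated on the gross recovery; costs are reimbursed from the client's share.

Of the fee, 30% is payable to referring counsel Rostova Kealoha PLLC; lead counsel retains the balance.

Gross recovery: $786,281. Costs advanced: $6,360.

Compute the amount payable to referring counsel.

$81,525.45

Fee base is the gross recovery, $786,281; costs are reimbursed separately.
First $174,500 at 45% = $78,525.00
Next $178,500 at 37% = $66,045.00
Next $51,000 at 32% = $16,320.00
Remaining $382,281 at 29% = $110,861.49
Fee: $78,525.00 + $66,045.00 + $16,320.00 + $110,861.49 = $271,751.49
Referral share: 30% of $271,751.49 = $81,525.45; lead counsel retains $271,751.49 − $81,525.45 = $190,226.04.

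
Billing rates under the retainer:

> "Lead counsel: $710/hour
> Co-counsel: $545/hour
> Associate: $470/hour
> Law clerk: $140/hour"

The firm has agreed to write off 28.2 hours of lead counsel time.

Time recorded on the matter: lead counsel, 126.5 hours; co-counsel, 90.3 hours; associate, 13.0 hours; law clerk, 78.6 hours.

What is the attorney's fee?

$136,120.50

Lead counsel: 126.5 × $710 = $89,815.00
Co-counsel: 90.3 × $545 = $49,213.50
Associate: 13.0 × $470 = $6,110.00
Law clerk: 78.6 × $140 = $11,004.00
Subtotal: $156,142.50
Write-off: 28.2 × $710 = $20,022.00
Total: $156,142.50 − $20,022.00 = $136,120.50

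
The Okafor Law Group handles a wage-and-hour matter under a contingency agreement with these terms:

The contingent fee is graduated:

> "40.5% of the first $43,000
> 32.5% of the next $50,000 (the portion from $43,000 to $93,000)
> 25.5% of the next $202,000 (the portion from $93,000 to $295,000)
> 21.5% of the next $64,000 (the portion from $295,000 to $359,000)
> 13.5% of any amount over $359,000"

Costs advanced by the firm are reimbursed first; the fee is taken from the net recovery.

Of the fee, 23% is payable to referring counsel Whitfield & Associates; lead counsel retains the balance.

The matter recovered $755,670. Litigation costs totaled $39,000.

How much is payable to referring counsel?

Fee base (net of costs): $755,670 − $39,000 = $716,670
First $43,000 at 40.5% = $17,415.00
Next $50,000 at 32.5% = $16,250.00
Next $202,000 at 25.5% = $51,510.00
Next $64,000 at 21.5% = $13,760.00
Remaining $357,670 at 13.5% = $48,285.45
Fee: $17,415.00 + $16,250.00 + $51,510.00 + $13,760.00 + $48,285.45 = $147,220.45
Referral share: 23% of $147,220.45 = $33,860.70; lead counsel retains $147,220.45 − $33,860.70 = $113,359.75.

$33,860.70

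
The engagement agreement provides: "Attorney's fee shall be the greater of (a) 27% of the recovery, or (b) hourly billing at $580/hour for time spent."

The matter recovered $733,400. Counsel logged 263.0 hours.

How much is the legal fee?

$198,018.00

(a) 27% of $733,400 = $198,018.00
(b) 263.0 × $580 = $152,540.00
The greater is (a): $198,018.00.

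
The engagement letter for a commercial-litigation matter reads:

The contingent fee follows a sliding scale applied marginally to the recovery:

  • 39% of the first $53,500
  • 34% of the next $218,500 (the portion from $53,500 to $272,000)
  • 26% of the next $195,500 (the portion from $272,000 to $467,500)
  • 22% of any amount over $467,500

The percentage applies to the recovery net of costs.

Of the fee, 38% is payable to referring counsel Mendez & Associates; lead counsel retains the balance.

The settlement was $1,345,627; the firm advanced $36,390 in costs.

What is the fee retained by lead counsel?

Fee base (net of costs): $1,345,627 − $36,390 = $1,309,237
First $53,500 at 39% = $20,865.00
Next $218,500 at 34% = $74,290.00
Next $195,500 at 26% = $50,830.00
Remaining $841,737 at 22% = $185,182.14
Fee: $20,865.00 + $74,290.00 + $50,830.00 + $185,182.14 = $331,167.14
Referral share: 38% of $331,167.14 = $125,843.51; lead counsel retains $331,167.14 − $125,843.51 = $205,323.63.

$205,323.63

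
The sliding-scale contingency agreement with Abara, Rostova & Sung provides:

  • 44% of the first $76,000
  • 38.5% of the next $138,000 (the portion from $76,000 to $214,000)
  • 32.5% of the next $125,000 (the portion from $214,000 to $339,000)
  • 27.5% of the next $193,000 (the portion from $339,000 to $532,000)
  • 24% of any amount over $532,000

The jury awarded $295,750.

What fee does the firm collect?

First $76,000 at 44% = $33,440.00
Next $138,000 at 38.5% = $53,130.00
Remaining $81,750 at 32.5% = $26,568.75
Fee: $33,440.00 + $53,130.00 + $26,568.75 = $113,138.75

$113,138.75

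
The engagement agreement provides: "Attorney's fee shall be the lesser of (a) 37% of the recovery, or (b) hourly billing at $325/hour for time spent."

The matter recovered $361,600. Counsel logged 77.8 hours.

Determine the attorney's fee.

(a) 37% of $361,600 = $133,792.00
(b) 77.8 × $325 = $25,285.00
The lesser is (b): $25,285.00.

$25,285.00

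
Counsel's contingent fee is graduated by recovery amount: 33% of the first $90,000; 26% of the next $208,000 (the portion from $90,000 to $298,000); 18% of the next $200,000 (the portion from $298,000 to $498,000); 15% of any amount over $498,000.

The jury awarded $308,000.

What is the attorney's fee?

$85,580.00

First $90,000 at 33% = $29,700.00
Next $208,000 at 26% = $54,080.00
Remaining $10,000 at 18% = $1,800.00
Fee: $29,700.00 + $54,080.00 + $1,800.00 = $85,580.00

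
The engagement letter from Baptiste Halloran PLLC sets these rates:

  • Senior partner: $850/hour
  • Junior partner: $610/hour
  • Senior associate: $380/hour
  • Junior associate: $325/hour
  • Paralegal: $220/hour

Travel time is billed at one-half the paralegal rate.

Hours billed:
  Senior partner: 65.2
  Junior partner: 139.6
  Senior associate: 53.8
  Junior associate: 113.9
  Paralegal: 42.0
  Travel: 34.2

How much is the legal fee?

$211,039.50

Senior partner: 65.2 × $850 = $55,420.00
Junior partner: 139.6 × $610 = $85,156.00
Senior associate: 53.8 × $380 = $20,444.00
Junior associate: 113.9 × $325 = $37,017.50
Paralegal: 42.0 × $220 = $9,240.00
Subtotal: $55,420.00 + $85,156.00 + $20,444.00 + $37,017.50 + $9,240.00 = $207,277.50
Travel: 34.2 × ($220 ÷ 2) = 34.2 × $110.00 = $3,762.00
Total: $207,277.50 + $3,762.00 = $211,039.50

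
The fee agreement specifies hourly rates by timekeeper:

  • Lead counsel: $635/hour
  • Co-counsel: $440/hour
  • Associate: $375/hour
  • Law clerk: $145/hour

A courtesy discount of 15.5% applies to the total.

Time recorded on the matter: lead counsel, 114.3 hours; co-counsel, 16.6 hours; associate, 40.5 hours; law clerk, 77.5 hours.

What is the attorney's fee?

$89,831.53

Lead counsel: 114.3 × $635 = $72,580.50
Co-counsel: 16.6 × $440 = $7,304.00
Associate: 40.5 × $375 = $15,187.50
Law clerk: 77.5 × $145 = $11,237.50
Subtotal: $106,309.50
Less 15.5% discount: −$16,477.97
Total: $106,309.50 − $16,477.97 = $89,831.53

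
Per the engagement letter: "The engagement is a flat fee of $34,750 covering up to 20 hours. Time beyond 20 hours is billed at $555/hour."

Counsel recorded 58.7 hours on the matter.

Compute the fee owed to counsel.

Flat fee: $34,750.00
Excess hours: 58.7 − 20 = 38.7
Overrun: 38.7 × $555 = $21,478.50
Total: $34,750.00 + $21,478.50 = $56,228.50

$56,228.50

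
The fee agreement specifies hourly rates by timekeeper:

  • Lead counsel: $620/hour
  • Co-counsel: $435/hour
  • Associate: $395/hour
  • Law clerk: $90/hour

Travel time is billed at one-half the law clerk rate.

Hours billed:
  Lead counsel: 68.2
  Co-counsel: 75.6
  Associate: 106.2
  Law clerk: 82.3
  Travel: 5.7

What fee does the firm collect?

Lead counsel: 68.2 × $620 = $42,284.00
Co-counsel: 75.6 × $435 = $32,886.00
Associate: 106.2 × $395 = $41,949.00
Law clerk: 82.3 × $90 = $7,407.00
Subtotal: $42,284.00 + $32,886.00 + $41,949.00 + $7,407.00 = $124,526.00
Travel: 5.7 × ($90 ÷ 2) = 5.7 × $45.00 = $256.50
Total: $124,526.00 + $256.50 = $124,782.50

$124,782.50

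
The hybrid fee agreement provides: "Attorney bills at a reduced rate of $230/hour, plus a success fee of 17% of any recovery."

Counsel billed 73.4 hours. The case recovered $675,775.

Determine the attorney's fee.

$131,763.75

Hourly: 73.4 × $230 = $16,882.00
Success fee: 17% of $675,775 = $114,881.75
Total: $16,882.00 + $114,881.75 = $131,763.75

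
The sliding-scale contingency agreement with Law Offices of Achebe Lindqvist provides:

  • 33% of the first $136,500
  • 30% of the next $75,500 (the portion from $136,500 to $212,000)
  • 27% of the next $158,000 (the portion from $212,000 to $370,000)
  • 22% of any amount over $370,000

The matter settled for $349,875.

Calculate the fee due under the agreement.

$104,921.25

First $136,500 at 33% = $45,045.00
Next $75,500 at 30% = $22,650.00
Remaining $137,875 at 27% = $37,226.25
Fee: $45,045.00 + $22,650.00 + $37,226.25 = $104,921.25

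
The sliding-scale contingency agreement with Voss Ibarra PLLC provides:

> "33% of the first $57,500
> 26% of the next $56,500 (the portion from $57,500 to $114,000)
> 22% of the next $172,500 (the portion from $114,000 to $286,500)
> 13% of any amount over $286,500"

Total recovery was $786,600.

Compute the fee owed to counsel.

$136,628.00

First $57,500 at 33% = $18,975.00
Next $56,500 at 26% = $14,690.00
Next $172,500 at 22% = $37,950.00
Remaining $500,100 at 13% = $65,013.00
Fee: $18,975.00 + $14,690.00 + $37,950.00 + $65,013.00 = $136,628.00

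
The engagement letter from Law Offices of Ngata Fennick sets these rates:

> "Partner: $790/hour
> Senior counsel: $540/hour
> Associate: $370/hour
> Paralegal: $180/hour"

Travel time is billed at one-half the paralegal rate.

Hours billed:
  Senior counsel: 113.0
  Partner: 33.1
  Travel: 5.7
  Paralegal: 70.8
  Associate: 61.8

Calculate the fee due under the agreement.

$123,292.00

Partner: 33.1 × $790 = $26,149.00
Senior counsel: 113.0 × $540 = $61,020.00
Associate: 61.8 × $370 = $22,866.00
Paralegal: 70.8 × $180 = $12,744.00
Subtotal: $26,149.00 + $61,020.00 + $22,866.00 + $12,744.00 = $122,779.00
Travel: 5.7 × ($180 ÷ 2) = 5.7 × $90.00 = $513.00
Total: $122,779.00 + $513.00 = $123,292.00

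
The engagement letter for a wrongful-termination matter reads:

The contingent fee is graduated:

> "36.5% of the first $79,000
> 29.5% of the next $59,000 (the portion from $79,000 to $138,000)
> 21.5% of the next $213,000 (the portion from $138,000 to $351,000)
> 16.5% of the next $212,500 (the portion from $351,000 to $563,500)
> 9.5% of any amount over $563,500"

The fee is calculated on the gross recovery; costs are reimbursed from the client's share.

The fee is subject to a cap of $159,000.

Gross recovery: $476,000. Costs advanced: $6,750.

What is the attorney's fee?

Fee base is the gross recovery, $476,000; costs are reimbursed separately.
First $79,000 at 36.5% = $28,835.00
Next $59,000 at 29.5% = $17,405.00
Next $213,000 at 21.5% = $45,795.00
Remaining $125,000 at 16.5% = $20,625.00
Fee: $28,835.00 + $17,405.00 + $45,795.00 + $20,625.00 = $112,660.00
$112,660.00 is under the $159,000 cap.

$112,660.00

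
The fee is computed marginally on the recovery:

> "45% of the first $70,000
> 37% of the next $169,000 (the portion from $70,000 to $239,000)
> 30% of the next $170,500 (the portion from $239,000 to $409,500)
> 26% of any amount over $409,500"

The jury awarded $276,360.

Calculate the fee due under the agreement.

$105,238.00

First $70,000 at 45% = $31,500.00
Next $169,000 at 37% = $62,530.00
Remaining $37,360 at 30% = $11,208.00
Fee: $31,500.00 + $62,530.00 + $11,208.00 = $105,238.00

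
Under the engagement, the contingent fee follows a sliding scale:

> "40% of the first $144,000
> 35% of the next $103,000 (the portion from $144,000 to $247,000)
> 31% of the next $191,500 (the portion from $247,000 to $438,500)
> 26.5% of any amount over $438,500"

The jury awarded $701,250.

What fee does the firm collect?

First $144,000 at 40% = $57,600.00
Next $103,000 at 35% = $36,050.00
Next $191,500 at 31% = $59,365.00
Remaining $262,750 at 26.5% = $69,628.75
Fee: $57,600.00 + $36,050.00 + $59,365.00 + $69,628.75 = $222,643.75

$222,643.75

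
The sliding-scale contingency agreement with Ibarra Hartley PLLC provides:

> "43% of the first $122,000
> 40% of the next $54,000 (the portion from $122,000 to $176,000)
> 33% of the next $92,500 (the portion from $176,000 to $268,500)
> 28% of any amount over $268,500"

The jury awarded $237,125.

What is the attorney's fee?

First $122,000 at 43% = $52,460.00
Next $54,000 at 40% = $21,600.00
Remaining $61,125 at 33% = $20,171.25
Fee: $52,460.00 + $21,600.00 + $20,171.25 = $94,231.25

$94,231.25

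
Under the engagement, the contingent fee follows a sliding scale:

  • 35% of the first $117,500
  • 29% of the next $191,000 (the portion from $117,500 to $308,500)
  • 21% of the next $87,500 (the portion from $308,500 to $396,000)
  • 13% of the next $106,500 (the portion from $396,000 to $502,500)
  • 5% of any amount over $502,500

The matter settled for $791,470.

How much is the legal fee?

$143,183.50

First $117,500 at 35% = $41,125.00
Next $191,000 at 29% = $55,390.00
Next $87,500 at 21% = $18,375.00
Next $106,500 at 13% = $13,845.00
Remaining $288,970 at 5% = $14,448.50
Fee: $41,125.00 + $55,390.00 + $18,375.00 + $13,845.00 + $14,448.50 = $143,183.50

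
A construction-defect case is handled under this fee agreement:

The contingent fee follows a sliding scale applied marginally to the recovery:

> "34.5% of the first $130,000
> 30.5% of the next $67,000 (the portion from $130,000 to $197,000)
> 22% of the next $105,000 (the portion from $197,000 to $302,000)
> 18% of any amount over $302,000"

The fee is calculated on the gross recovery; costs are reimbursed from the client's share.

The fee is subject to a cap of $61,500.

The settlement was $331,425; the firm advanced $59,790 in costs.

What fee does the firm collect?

$61,500.00

Fee base is the gross recovery, $331,425; costs are reimbursed separately.
First $130,000 at 34.5% = $44,850.00
Next $67,000 at 30.5% = $20,435.00
Next $105,000 at 22% = $23,100.00
Remaining $29,425 at 18% = $5,296.50
Fee: $44,850.00 + $20,435.00 + $23,100.00 + $5,296.50 = $93,681.50
$93,681.50 exceeds the $61,500 cap, so the fee is capped at $61,500.00.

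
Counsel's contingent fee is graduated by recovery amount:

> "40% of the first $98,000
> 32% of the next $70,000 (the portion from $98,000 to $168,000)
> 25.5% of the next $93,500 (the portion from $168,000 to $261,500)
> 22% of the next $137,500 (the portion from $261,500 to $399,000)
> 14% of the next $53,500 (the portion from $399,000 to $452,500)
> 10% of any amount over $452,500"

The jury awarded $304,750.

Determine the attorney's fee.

First $98,000 at 40% = $39,200.00
Next $70,000 at 32% = $22,400.00
Next $93,500 at 25.5% = $23,842.50
Remaining $43,250 at 22% = $9,515.00
Fee: $39,200.00 + $22,400.00 + $23,842.50 + $9,515.00 = $94,957.50

$94,957.50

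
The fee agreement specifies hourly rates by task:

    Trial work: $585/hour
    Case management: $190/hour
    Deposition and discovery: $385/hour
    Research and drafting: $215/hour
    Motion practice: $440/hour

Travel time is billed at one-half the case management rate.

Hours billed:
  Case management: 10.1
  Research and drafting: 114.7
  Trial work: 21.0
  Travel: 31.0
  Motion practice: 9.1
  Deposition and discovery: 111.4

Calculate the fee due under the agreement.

$88,702.50

Trial work: 21.0 × $585 = $12,285.00
Case management: 10.1 × $190 = $1,919.00
Deposition and discovery: 111.4 × $385 = $42,889.00
Research and drafting: 114.7 × $215 = $24,660.50
Motion practice: 9.1 × $440 = $4,004.00
Subtotal: $12,285.00 + $1,919.00 + $42,889.00 + $24,660.50 + $4,004.00 = $85,757.50
Travel: 31.0 × ($190 ÷ 2) = 31.0 × $95.00 = $2,945.00
Total: $85,757.50 + $2,945.00 = $88,702.50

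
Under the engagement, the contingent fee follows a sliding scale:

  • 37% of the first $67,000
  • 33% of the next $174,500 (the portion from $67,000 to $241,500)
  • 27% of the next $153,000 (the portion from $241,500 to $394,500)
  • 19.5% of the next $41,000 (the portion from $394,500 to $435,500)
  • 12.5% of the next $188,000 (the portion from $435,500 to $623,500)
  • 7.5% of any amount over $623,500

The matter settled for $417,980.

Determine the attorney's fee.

First $67,000 at 37% = $24,790.00
Next $174,500 at 33% = $57,585.00
Next $153,000 at 27% = $41,310.00
Remaining $23,480 at 19.5% = $4,578.60
Fee: $24,790.00 + $57,585.00 + $41,310.00 + $4,578.60 = $128,263.60

$128,263.60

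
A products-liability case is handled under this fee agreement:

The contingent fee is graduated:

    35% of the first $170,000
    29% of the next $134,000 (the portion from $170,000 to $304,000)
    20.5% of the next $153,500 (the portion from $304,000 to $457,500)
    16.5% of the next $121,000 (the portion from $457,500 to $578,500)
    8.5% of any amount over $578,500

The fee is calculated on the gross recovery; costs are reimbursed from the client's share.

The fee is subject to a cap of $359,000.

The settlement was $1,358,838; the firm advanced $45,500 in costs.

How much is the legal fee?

Fee base is the gross recovery, $1,358,838; costs are reimbursed separately.
First $170,000 at 35% = $59,500.00
Next $134,000 at 29% = $38,860.00
Next $153,500 at 20.5% = $31,467.50
Next $121,000 at 16.5% = $19,965.00
Remaining $780,338 at 8.5% = $66,328.73
Fee: $59,500.00 + $38,860.00 + $31,467.50 + $19,965.00 + $66,328.73 = $216,121.23
$216,121.23 is under the $359,000 cap.

$216,121.23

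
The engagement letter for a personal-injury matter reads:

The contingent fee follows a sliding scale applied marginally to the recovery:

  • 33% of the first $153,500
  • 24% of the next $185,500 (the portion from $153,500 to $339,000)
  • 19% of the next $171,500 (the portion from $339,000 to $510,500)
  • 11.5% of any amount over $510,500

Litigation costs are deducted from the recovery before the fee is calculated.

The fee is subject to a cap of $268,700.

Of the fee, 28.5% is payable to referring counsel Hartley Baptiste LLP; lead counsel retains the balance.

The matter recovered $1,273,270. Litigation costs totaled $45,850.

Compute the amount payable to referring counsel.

Fee base (net of costs): $1,273,270 − $45,850 = $1,227,420
First $153,500 at 33% = $50,655.00
Next $185,500 at 24% = $44,520.00
Next $171,500 at 19% = $32,585.00
Remaining $716,920 at 11.5% = $82,445.80
Fee: $50,655.00 + $44,520.00 + $32,585.00 + $82,445.80 = $210,205.80
$210,205.80 is under the $268,700 cap.
Referral share: 28.5% of $210,205.80 = $59,908.65; lead counsel retains $210,205.80 − $59,908.65 = $150,297.15.

$59,908.65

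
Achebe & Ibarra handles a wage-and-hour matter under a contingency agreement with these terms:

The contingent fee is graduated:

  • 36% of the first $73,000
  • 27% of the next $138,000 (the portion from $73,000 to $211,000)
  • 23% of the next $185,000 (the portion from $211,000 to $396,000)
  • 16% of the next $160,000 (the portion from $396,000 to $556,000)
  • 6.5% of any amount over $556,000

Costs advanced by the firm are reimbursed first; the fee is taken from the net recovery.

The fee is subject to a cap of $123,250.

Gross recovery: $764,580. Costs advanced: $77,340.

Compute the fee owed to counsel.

$123,250.00

Fee base (net of costs): $764,580 − $77,340 = $687,240
First $73,000 at 36% = $26,280.00
Next $138,000 at 27% = $37,260.00
Next $185,000 at 23% = $42,550.00
Next $160,000 at 16% = $25,600.00
Remaining $131,240 at 6.5% = $8,530.60
Fee: $26,280.00 + $37,260.00 + $42,550.00 + $25,600.00 + $8,530.60 = $140,220.60
$140,220.60 exceeds the $123,250 cap, so the fee is capped at $123,250.00.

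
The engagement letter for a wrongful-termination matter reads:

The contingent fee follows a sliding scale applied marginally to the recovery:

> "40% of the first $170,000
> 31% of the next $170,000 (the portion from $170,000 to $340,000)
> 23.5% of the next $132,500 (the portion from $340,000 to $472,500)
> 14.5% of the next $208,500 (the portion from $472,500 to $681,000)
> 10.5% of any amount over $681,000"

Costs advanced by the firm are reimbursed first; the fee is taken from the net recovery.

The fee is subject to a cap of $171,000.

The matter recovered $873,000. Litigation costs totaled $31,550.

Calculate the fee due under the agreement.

Fee base (net of costs): $873,000 − $31,550 = $841,450
First $170,000 at 40% = $68,000.00
Next $170,000 at 31% = $52,700.00
Next $132,500 at 23.5% = $31,137.50
Next $208,500 at 14.5% = $30,232.50
Remaining $160,450 at 10.5% = $16,847.25
Fee: $68,000.00 + $52,700.00 + $31,137.50 + $30,232.50 + $16,847.25 = $198,917.25
$198,917.25 exceeds the $171,000 cap, so the fee is capped at $171,000.00.

$171,000.00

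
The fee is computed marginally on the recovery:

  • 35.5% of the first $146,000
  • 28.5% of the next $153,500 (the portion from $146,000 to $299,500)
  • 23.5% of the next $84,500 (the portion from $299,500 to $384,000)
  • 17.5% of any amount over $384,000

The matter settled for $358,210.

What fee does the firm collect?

$109,374.35

First $146,000 at 35.5% = $51,830.00
Next $153,500 at 28.5% = $43,747.50
Remaining $58,710 at 23.5% = $13,796.85
Fee: $51,830.00 + $43,747.50 + $13,796.85 = $109,374.35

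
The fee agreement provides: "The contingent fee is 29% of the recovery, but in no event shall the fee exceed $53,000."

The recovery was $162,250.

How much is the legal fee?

$47,052.50

29% of $162,250 = $47,052.50
That is under the $53,000 cap.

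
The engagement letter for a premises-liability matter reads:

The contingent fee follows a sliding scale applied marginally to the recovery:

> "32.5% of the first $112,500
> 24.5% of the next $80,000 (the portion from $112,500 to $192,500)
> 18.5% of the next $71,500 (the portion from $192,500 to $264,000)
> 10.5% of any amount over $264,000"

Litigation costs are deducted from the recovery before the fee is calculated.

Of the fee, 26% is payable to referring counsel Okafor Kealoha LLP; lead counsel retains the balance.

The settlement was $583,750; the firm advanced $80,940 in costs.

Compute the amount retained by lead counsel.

Fee base (net of costs): $583,750 − $80,940 = $502,810
First $112,500 at 32.5% = $36,562.50
Next $80,000 at 24.5% = $19,600.00
Next $71,500 at 18.5% = $13,227.50
Remaining $238,810 at 10.5% = $25,075.05
Fee: $36,562.50 + $19,600.00 + $13,227.50 + $25,075.05 = $94,465.05
Referral share: 26% of $94,465.05 = $24,560.91; lead counsel retains $94,465.05 − $24,560.91 = $69,904.14.

$69,904.14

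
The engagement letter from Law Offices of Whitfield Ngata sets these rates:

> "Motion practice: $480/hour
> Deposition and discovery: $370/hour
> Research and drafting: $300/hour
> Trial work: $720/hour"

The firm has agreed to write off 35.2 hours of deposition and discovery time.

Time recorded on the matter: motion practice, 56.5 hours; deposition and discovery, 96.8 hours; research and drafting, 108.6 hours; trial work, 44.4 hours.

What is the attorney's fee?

Motion practice: 56.5 × $480 = $27,120.00
Deposition and discovery: 96.8 × $370 = $35,816.00
Research and drafting: 108.6 × $300 = $32,580.00
Trial work: 44.4 × $720 = $31,968.00
Subtotal: $127,484.00
Write-off: 35.2 × $370 = $13,024.00
Total: $127,484.00 − $13,024.00 = $114,460.00

$114,460.00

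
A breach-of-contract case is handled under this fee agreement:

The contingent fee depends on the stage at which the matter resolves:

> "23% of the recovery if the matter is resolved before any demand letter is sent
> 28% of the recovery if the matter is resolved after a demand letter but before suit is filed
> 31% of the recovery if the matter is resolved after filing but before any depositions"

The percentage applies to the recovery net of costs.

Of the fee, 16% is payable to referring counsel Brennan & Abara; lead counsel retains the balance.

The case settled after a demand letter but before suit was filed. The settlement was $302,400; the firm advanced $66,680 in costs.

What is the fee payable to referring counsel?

$10,560.26

Fee base (net of costs): $302,400 − $66,680 = $235,720
The matter settled after a demand letter but before suit was filed, so the 28% rate applies.
$235,720 × 28% = $66,001.60
Referral share: 16% of $66,001.60 = $10,560.26; lead counsel retains $66,001.60 − $10,560.26 = $55,441.34.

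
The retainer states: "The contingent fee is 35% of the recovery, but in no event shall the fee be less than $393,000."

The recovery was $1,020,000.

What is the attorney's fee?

35% of $1,020,000 = $357,000.00
That is below the $393,000 minimum, so the minimum applies.

$393,000.00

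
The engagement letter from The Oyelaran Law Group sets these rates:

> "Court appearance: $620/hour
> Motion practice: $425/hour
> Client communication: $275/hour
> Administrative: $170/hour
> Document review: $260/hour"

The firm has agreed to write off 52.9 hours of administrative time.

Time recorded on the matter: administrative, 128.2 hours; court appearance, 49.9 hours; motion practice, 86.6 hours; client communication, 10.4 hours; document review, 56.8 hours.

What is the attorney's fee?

$98,172.00

Court appearance: 49.9 × $620 = $30,938.00
Motion practice: 86.6 × $425 = $36,805.00
Client communication: 10.4 × $275 = $2,860.00
Administrative: 128.2 × $170 = $21,794.00
Document review: 56.8 × $260 = $14,768.00
Subtotal: $107,165.00
Write-off: 52.9 × $170 = $8,993.00
Total: $107,165.00 − $8,993.00 = $98,172.00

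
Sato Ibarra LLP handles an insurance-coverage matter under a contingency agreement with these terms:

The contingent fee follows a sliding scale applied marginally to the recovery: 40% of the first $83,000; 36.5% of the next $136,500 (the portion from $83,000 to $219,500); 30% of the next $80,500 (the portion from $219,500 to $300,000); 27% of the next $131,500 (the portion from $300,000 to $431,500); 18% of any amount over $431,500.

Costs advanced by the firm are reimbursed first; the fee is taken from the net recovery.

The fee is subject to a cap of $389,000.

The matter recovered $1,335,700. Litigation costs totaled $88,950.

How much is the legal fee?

Fee base (net of costs): $1,335,700 − $88,950 = $1,246,750
First $83,000 at 40% = $33,200.00
Next $136,500 at 36.5% = $49,822.50
Next $80,500 at 30% = $24,150.00
Next $131,500 at 27% = $35,505.00
Remaining $815,250 at 18% = $146,745.00
Fee: $33,200.00 + $49,822.50 + $24,150.00 + $35,505.00 + $146,745.00 = $289,422.50
$289,422.50 is under the $389,000 cap.

$289,422.50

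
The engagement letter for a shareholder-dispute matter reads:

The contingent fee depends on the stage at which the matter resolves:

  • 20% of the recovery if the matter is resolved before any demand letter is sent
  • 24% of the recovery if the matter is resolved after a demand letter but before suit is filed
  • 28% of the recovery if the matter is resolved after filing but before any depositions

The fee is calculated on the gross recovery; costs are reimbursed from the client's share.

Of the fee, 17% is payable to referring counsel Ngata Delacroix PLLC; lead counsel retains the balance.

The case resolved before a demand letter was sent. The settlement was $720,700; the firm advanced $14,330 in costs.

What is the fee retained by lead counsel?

Fee base is the gross recovery, $720,700; costs are reimbursed separately.
The matter resolved before a demand letter was sent, so the 20% rate applies.
$720,700 × 20% = $144,140.00
Referral share: 17% of $144,140.00 = $24,503.80; lead counsel retains $144,140.00 − $24,503.80 = $119,636.20.

$119,636.20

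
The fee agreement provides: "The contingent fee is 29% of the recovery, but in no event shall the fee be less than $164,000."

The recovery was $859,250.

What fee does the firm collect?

$249,182.50

29% of $859,250 = $249,182.50
That exceeds the $164,000 minimum.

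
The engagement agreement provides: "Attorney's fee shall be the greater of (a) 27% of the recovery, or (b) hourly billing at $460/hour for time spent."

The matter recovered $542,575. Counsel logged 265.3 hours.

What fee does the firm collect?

(a) 27% of $542,575 = $146,495.25
(b) 265.3 × $460 = $122,038.00
The greater is (a): $146,495.25.

$146,495.25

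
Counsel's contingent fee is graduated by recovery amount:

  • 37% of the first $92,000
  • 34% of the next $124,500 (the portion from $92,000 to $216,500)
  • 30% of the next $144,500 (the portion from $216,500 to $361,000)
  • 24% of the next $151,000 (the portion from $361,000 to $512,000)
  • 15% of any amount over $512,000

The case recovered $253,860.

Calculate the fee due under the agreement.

$87,578.00

First $92,000 at 37% = $34,040.00
Next $124,500 at 34% = $42,330.00
Remaining $37,360 at 30% = $11,208.00
Fee: $34,040.00 + $42,330.00 + $11,208.00 = $87,578.00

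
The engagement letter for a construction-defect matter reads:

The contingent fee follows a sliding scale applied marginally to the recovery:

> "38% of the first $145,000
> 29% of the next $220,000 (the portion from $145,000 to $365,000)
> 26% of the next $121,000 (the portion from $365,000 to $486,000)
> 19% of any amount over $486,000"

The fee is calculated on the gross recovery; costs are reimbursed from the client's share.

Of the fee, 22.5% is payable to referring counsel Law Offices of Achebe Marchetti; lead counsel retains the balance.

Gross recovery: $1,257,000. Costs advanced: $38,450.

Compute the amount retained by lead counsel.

$230,058.75

Fee base is the gross recovery, $1,257,000; costs are reimbursed separately.
First $145,000 at 38% = $55,100.00
Next $220,000 at 29% = $63,800.00
Next $121,000 at 26% = $31,460.00
Remaining $771,000 at 19% = $146,490.00
Fee: $55,100.00 + $63,800.00 + $31,460.00 + $146,490.00 = $296,850.00
Referral share: 22.5% of $296,850.00 = $66,791.25; lead counsel retains $296,850.00 − $66,791.25 = $230,058.75.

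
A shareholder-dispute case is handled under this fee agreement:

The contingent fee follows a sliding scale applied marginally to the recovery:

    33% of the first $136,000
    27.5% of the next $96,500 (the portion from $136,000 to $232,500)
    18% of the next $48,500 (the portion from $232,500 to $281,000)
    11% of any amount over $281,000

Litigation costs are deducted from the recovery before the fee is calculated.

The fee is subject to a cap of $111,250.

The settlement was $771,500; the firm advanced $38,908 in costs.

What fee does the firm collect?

Fee base (net of costs): $771,500 − $38,908 = $732,592
First $136,000 at 33% = $44,880.00
Next $96,500 at 27.5% = $26,537.50
Next $48,500 at 18% = $8,730.00
Remaining $451,592 at 11% = $49,675.12
Fee: $44,880.00 + $26,537.50 + $8,730.00 + $49,675.12 = $129,822.62
$129,822.62 exceeds the $111,250 cap, so the fee is capped at $111,250.00.

$111,250.00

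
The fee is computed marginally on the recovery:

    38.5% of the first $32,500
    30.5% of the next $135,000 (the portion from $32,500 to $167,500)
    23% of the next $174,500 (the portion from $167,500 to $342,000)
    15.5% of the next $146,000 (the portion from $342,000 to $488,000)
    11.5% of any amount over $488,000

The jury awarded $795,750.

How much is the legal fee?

First $32,500 at 38.5% = $12,512.50
Next $135,000 at 30.5% = $41,175.00
Next $174,500 at 23% = $40,135.00
Next $146,000 at 15.5% = $22,630.00
Remaining $307,750 at 11.5% = $35,391.25
Fee: $12,512.50 + $41,175.00 + $40,135.00 + $22,630.00 + $35,391.25 = $151,843.75

$151,843.75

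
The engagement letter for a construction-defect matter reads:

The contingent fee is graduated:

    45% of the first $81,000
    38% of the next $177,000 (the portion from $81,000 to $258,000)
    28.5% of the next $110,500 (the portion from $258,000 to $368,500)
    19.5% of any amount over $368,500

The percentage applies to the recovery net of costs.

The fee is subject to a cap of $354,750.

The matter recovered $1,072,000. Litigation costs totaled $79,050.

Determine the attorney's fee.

Fee base (net of costs): $1,072,000 − $79,050 = $992,950
First $81,000 at 45% = $36,450.00
Next $177,000 at 38% = $67,260.00
Next $110,500 at 28.5% = $31,492.50
Remaining $624,450 at 19.5% = $121,767.75
Fee: $36,450.00 + $67,260.00 + $31,492.50 + $121,767.75 = $256,970.25
$256,970.25 is under the $354,750 cap.

$256,970.25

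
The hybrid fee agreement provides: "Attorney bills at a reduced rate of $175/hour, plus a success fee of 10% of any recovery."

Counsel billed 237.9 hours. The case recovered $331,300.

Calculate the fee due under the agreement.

$74,762.50

Hourly: 237.9 × $175 = $41,632.50
Success fee: 10% of $331,300 = $33,130.00
Total: $41,632.50 + $33,130.00 = $74,762.50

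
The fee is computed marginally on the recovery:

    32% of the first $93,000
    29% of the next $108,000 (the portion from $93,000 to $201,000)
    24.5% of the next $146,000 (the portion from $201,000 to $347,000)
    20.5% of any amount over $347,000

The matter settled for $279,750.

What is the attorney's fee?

$80,373.75

First $93,000 at 32% = $29,760.00
Next $108,000 at 29% = $31,320.00
Remaining $78,750 at 24.5% = $19,293.75
Fee: $29,760.00 + $31,320.00 + $19,293.75 = $80,373.75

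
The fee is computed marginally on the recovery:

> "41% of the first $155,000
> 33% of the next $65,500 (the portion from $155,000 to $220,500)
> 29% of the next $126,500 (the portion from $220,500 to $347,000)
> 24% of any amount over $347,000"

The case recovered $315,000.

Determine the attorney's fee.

First $155,000 at 41% = $63,550.00
Next $65,500 at 33% = $21,615.00
Remaining $94,500 at 29% = $27,405.00
Fee: $63,550.00 + $21,615.00 + $27,405.00 = $112,570.00

$112,570.00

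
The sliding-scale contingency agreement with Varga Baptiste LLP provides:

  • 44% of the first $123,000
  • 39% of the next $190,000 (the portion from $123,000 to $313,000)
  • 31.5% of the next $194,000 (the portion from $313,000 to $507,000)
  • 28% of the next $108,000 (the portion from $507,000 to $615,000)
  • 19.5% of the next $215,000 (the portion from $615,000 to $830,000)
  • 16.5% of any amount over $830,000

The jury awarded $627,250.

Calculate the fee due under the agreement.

First $123,000 at 44% = $54,120.00
Next $190,000 at 39% = $74,100.00
Next $194,000 at 31.5% = $61,110.00
Next $108,000 at 28% = $30,240.00
Remaining $12,250 at 19.5% = $2,388.75
Fee: $54,120.00 + $74,100.00 + $61,110.00 + $30,240.00 + $2,388.75 = $221,958.75

$221,958.75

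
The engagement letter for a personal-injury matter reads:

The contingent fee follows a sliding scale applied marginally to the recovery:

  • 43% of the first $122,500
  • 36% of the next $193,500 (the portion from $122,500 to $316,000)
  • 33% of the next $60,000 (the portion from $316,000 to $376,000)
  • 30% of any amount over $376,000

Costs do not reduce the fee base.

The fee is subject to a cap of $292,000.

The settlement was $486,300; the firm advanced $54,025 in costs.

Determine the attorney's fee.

Fee base is the gross recovery, $486,300; costs are reimbursed separately.
First $122,500 at 43% = $52,675.00
Next $193,500 at 36% = $69,660.00
Next $60,000 at 33% = $19,800.00
Remaining $110,300 at 30% = $33,090.00
Fee: $52,675.00 + $69,660.00 + $19,800.00 + $33,090.00 = $175,225.00
$175,225.00 is under the $292,000 cap.

$175,225.00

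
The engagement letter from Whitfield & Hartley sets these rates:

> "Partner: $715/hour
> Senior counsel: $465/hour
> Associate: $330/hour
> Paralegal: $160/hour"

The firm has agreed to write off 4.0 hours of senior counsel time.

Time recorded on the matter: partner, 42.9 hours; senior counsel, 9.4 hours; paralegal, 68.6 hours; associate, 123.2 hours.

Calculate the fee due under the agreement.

$84,816.50

Partner: 42.9 × $715 = $30,673.50
Senior counsel: 9.4 × $465 = $4,371.00
Associate: 123.2 × $330 = $40,656.00
Paralegal: 68.6 × $160 = $10,976.00
Subtotal: $86,676.50
Write-off: 4.0 × $465 = $1,860.00
Total: $86,676.50 − $1,860.00 = $84,816.50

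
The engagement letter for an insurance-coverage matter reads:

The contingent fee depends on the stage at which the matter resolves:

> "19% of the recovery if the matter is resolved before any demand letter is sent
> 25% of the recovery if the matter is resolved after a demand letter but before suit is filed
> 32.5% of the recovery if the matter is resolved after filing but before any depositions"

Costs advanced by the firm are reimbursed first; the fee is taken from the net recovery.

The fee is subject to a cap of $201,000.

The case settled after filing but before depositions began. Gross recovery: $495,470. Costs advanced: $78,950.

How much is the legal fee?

$135,369.00

Fee base (net of costs): $495,470 − $78,950 = $416,520
The matter settled after filing but before depositions began, so the 32.5% rate applies.
$416,520 × 32.5% = $135,369.00
$135,369.00 is under the $201,000 cap.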